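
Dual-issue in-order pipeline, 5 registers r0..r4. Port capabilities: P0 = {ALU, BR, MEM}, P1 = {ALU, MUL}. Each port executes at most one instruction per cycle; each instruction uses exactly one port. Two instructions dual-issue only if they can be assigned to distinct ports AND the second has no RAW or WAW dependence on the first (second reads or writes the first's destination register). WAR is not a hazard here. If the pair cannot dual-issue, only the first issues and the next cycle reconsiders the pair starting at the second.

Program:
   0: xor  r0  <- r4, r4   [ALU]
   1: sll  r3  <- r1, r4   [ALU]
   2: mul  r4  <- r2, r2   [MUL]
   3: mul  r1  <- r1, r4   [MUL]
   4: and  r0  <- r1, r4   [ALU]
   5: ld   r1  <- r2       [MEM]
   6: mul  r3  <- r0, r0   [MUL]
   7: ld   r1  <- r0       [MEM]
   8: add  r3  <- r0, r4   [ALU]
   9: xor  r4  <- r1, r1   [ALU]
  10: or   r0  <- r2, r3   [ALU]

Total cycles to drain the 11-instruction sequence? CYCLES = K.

CYCLES = 7

0. xor.ALU sll.ALU @i0&i1  | dual
1. mul.MUL @i2  | no-port MUL/MUL
2. mul.MUL @i3  | RAW r1
3. and.ALU ld.MEM @i4&i5  | dual
4. mul.MUL ld.MEM @i6&i7  | dual
5. add.ALU xor.ALU @i8&i9  | dual
6. or.ALU @i10  | tail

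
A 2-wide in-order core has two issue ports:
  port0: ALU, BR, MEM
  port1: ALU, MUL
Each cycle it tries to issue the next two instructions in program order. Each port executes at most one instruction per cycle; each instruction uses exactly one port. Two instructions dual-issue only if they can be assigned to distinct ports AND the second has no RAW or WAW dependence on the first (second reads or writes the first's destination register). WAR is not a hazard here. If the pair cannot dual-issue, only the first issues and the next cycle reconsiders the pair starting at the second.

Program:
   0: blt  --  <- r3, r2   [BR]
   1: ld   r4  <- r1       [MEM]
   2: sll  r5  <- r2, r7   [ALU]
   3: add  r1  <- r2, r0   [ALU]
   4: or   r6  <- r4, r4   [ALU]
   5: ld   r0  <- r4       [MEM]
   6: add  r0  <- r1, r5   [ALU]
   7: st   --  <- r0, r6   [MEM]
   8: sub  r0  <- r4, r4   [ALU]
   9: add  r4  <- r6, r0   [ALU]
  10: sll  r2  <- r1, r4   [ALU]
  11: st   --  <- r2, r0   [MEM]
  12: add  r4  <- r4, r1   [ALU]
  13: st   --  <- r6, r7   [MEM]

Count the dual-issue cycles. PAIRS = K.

PAIRS = 4

[0] i0  blt.BR  -- no-port BR/MEM
[1] i1,i2  ld.MEM;sll.ALU  -- 2-wide
[2] i3,i4  add.ALU;or.ALU  -- 2-wide
[3] i5  ld.MEM  -- WAW r0
[4] i6  add.ALU  -- RAW r0
[5] i7,i8  st.MEM;sub.ALU  -- 2-wide
[6] i9  add.ALU  -- RAW r4
[7] i10  sll.ALU  -- RAW r2
[8] i11,i12  st.MEM;add.ALU  -- 2-wide
[9] i13  st.MEM  -- tail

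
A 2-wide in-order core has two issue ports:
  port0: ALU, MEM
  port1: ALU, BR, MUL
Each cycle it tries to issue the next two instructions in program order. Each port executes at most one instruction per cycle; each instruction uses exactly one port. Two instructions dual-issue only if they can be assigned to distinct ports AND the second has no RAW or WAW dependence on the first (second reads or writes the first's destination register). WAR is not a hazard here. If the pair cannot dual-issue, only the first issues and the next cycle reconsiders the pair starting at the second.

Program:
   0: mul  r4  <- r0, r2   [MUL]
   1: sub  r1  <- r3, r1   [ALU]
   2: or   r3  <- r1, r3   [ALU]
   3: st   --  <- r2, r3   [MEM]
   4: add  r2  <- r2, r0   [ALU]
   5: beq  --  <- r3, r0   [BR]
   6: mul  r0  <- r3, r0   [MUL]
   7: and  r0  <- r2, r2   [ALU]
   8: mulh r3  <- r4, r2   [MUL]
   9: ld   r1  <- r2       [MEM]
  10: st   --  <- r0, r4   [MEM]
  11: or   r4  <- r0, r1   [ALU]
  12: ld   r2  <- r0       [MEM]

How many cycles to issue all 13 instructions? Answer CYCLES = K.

t=0 i0,i1:mul.MUL/sub.ALU ; pair
t=1 i2:or.ALU ; RAW r3
t=2 i3,i4:st.MEM/add.ALU ; pair
t=3 i5:beq.BR ; no-port BR/MUL
t=4 i6:mul.MUL ; WAW r0
t=5 i7,i8:and.ALU/mulh.MUL ; pair
t=6 i9:ld.MEM ; no-port MEM/MEM
t=7 i10,i11:st.MEM/or.ALU ; pair
t=8 i12:ld.MEM ; tail

CYCLES = 9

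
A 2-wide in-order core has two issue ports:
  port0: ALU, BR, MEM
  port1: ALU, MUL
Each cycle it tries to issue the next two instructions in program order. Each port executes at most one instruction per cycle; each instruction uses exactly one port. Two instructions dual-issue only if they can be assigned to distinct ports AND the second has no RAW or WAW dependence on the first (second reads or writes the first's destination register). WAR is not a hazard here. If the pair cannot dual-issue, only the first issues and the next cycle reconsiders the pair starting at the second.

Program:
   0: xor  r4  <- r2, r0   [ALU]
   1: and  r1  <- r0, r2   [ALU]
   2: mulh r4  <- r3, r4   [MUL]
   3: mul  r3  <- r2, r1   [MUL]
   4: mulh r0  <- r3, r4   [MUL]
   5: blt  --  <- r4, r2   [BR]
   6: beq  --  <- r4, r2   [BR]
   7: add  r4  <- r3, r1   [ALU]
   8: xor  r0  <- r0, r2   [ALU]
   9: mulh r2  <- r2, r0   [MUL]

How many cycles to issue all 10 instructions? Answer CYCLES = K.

  cy0 -> i0&i1 (xor/and) dual
  cy1 -> i2 (mulh) no-port MUL/MUL
  cy2 -> i3 (mul) no-port MUL/MUL
  cy3 -> i4&i5 (mulh/blt) dual
  cy4 -> i6&i7 (beq/add) dual
  cy5 -> i8 (xor) RAW r0
  cy6 -> i9 (mulh) tail

CYCLES = 7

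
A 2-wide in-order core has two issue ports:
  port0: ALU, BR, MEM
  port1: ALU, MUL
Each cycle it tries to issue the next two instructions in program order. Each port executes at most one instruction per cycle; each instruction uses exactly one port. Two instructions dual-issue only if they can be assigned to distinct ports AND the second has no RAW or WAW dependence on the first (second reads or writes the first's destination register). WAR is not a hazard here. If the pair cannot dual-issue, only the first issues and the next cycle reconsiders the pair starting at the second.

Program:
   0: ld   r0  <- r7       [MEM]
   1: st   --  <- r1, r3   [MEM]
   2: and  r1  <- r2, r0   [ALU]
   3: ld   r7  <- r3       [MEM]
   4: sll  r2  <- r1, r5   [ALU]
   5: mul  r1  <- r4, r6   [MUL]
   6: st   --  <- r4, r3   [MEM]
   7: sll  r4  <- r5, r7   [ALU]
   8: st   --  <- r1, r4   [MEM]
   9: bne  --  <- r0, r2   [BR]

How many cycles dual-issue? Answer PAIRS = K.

  cy0 -> i0 (ld) no-port MEM/MEM
  cy1 -> i1&i2 (st/and) dual
  cy2 -> i3&i4 (ld/sll) dual
  cy3 -> i5&i6 (mul/st) dual
  cy4 -> i7 (sll) RAW r4
  cy5 -> i8 (st) no-port MEM/BR
  cy6 -> i9 (bne) tail

PAIRS = 3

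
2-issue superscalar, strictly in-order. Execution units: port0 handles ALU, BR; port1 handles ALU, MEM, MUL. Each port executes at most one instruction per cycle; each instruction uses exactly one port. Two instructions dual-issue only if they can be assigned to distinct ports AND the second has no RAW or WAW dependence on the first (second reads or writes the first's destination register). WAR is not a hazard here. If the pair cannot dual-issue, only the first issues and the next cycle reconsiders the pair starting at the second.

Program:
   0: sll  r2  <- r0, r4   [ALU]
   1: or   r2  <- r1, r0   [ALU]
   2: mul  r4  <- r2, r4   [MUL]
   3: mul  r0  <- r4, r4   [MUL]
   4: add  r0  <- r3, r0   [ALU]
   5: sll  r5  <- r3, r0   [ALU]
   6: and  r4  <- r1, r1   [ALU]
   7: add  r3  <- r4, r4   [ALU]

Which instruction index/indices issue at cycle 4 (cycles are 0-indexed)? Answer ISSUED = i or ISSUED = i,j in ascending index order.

t=0 i0:sll ; WAW r2
t=1 i1:or ; RAW r2
t=2 i2:mul ; no-port MUL/MUL
t=3 i3:mul ; RAW+WAW r0
t=4 i4:add ; RAW r0
t=5 i5+i6:sll/and ; pair
t=6 i7:add ; tail

ISSUED = 4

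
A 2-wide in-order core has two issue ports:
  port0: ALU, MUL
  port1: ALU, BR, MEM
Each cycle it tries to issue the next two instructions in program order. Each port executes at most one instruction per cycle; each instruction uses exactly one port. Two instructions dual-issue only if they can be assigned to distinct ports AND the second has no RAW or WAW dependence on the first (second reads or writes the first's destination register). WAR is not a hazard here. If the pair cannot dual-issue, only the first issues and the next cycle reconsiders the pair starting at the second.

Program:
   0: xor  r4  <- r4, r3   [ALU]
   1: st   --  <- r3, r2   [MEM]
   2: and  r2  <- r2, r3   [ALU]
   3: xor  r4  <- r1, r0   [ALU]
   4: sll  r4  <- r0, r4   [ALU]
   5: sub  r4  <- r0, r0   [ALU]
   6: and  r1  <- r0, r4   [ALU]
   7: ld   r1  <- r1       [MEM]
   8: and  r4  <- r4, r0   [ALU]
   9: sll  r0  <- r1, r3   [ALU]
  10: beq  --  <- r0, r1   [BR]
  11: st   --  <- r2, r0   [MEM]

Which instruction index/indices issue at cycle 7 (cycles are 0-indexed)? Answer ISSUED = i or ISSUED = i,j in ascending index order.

[0] i0/i1  xor.ALU st.MEM  -- 2-wide
[1] i2/i3  and.ALU xor.ALU  -- 2-wide
[2] i4  sll.ALU  -- WAW r4
[3] i5  sub.ALU  -- RAW r4
[4] i6  and.ALU  -- RAW+WAW r1
[5] i7/i8  ld.MEM and.ALU  -- 2-wide
[6] i9  sll.ALU  -- RAW r0
[7] i10  beq.BR  -- no-port BR/MEM
[8] i11  st.MEM  -- tail

ISSUED = 10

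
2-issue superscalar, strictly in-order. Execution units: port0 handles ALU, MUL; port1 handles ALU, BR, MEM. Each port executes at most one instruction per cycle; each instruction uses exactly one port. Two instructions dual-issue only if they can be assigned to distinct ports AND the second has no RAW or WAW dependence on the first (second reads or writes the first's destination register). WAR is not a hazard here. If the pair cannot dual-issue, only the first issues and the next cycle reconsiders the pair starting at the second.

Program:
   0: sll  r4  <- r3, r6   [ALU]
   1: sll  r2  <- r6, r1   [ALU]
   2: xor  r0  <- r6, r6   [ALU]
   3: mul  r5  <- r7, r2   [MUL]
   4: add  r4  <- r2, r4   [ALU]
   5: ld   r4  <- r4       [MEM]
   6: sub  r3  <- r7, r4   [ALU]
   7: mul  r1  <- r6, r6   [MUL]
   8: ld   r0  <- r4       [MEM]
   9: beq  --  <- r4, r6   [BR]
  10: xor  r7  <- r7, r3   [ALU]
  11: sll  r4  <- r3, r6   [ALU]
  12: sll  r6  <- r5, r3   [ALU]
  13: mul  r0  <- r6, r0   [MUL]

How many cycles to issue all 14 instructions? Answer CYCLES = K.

CYCLES = 9

#0 head=0: sll;sll i0/i1 dual
#1 head=2: xor;mul i2/i3 dual
#2 head=4: add i4 RAW+WAW r4
#3 head=5: ld i5 RAW r4
#4 head=6: sub;mul i6/i7 dual
#5 head=8: ld i8 no-port MEM/BR
#6 head=9: beq;xor i9/i10 dual
#7 head=11: sll;sll i11/i12 dual
#8 head=13: mul i13 tail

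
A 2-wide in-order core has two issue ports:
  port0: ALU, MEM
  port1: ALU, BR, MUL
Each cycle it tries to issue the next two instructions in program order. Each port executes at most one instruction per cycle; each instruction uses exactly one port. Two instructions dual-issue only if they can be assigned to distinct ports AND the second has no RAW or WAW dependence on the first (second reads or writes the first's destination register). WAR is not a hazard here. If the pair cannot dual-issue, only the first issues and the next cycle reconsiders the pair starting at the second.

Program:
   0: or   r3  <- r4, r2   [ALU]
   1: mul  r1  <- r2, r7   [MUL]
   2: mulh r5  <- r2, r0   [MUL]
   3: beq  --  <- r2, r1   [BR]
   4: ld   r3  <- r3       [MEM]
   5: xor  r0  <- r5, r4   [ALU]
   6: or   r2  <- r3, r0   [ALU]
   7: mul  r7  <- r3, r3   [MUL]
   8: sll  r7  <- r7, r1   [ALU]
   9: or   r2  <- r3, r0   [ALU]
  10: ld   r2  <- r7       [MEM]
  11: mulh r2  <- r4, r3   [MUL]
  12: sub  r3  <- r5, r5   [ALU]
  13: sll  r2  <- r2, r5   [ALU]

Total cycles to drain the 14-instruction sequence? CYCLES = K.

CYCLES = 9

t=0 i0/i1:or/mul ; 2-wide
t=1 i2:mulh ; no-port MUL/BR
t=2 i3/i4:beq/ld ; 2-wide
t=3 i5:xor ; RAW r0
t=4 i6/i7:or/mul ; 2-wide
t=5 i8/i9:sll/or ; 2-wide
t=6 i10:ld ; WAW r2
t=7 i11/i12:mulh/sub ; 2-wide
t=8 i13:sll ; tail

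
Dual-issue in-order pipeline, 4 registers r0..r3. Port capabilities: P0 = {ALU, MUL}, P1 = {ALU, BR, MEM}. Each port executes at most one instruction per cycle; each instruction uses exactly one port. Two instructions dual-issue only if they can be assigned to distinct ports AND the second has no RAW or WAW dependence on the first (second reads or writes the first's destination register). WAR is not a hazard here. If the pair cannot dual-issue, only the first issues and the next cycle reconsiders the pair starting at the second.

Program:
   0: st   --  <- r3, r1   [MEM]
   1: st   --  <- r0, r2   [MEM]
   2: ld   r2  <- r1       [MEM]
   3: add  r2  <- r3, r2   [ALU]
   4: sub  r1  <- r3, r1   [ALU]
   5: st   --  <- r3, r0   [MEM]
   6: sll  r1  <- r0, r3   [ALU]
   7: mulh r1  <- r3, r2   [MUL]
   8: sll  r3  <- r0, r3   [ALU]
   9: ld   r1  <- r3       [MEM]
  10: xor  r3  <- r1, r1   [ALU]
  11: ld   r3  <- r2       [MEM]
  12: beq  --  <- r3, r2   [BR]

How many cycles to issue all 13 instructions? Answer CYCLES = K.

t=0 i0:st.MEM ; no-port MEM/MEM
t=1 i1:st.MEM ; no-port MEM/MEM
t=2 i2:ld.MEM ; RAW+WAW r2
t=3 i3+i4:add.ALU/sub.ALU ; 2-wide
t=4 i5+i6:st.MEM/sll.ALU ; 2-wide
t=5 i7+i8:mulh.MUL/sll.ALU ; 2-wide
t=6 i9:ld.MEM ; RAW r1
t=7 i10:xor.ALU ; WAW r3
t=8 i11:ld.MEM ; no-port MEM/BR
t=9 i12:beq.BR ; tail

CYCLES = 10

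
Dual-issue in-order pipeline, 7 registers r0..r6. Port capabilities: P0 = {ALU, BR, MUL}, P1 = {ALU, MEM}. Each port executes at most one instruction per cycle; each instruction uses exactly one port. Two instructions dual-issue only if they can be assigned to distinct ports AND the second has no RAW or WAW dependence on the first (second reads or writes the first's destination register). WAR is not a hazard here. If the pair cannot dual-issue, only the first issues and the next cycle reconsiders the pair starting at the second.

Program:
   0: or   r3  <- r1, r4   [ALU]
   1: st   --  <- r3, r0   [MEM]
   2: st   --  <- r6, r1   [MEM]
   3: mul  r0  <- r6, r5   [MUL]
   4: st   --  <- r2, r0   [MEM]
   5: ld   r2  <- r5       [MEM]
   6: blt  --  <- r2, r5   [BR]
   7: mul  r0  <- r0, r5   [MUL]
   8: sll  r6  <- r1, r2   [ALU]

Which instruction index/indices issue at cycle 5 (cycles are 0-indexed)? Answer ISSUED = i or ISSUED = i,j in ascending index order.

ISSUED = 6

[0] i0  or  -- RAW r3
[1] i1  st  -- no-port MEM/MEM
[2] i2+i3  st mul  -- pair
[3] i4  st  -- no-port MEM/MEM
[4] i5  ld  -- RAW r2
[5] i6  blt  -- no-port BR/MUL
[6] i7+i8  mul sll  -- pair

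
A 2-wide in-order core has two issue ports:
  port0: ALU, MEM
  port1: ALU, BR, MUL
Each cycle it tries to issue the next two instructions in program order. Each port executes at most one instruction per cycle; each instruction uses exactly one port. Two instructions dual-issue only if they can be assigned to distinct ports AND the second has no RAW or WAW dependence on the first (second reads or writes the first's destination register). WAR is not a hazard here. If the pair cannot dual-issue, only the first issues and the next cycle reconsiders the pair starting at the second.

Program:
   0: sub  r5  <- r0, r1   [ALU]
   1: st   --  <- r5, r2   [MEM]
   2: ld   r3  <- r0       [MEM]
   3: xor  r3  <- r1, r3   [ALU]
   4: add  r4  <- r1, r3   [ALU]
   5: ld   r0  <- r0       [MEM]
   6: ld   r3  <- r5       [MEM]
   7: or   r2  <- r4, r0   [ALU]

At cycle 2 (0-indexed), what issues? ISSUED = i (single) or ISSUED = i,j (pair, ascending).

ISSUED = 2

0. sub @i0  | RAW r5
1. st @i1  | no-port MEM/MEM
2. ld @i2  | RAW+WAW r3
3. xor @i3  | RAW r3
4. add;ld @i4+i5  | 2-wide
5. ld;or @i6+i7  | 2-wide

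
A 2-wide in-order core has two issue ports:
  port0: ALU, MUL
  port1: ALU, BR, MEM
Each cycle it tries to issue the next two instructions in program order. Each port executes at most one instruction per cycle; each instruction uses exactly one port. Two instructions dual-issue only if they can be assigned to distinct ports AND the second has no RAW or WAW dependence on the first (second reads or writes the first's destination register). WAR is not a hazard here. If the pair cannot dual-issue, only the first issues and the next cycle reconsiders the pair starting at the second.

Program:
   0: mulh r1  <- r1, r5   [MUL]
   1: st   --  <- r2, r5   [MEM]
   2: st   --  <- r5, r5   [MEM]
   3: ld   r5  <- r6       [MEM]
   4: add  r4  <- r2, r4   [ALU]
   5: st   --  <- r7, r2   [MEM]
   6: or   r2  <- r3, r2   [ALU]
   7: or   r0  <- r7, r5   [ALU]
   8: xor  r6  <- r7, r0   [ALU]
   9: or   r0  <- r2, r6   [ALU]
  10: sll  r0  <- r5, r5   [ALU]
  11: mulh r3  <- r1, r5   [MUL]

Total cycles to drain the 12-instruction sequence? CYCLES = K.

#0 head=0: mulh.MUL/st.MEM i0&i1 2-wide
#1 head=2: st.MEM i2 no-port MEM/MEM
#2 head=3: ld.MEM/add.ALU i3&i4 2-wide
#3 head=5: st.MEM/or.ALU i5&i6 2-wide
#4 head=7: or.ALU i7 RAW r0
#5 head=8: xor.ALU i8 RAW r6
#6 head=9: or.ALU i9 WAW r0
#7 head=10: sll.ALU/mulh.MUL i10&i11 2-wide

CYCLES = 8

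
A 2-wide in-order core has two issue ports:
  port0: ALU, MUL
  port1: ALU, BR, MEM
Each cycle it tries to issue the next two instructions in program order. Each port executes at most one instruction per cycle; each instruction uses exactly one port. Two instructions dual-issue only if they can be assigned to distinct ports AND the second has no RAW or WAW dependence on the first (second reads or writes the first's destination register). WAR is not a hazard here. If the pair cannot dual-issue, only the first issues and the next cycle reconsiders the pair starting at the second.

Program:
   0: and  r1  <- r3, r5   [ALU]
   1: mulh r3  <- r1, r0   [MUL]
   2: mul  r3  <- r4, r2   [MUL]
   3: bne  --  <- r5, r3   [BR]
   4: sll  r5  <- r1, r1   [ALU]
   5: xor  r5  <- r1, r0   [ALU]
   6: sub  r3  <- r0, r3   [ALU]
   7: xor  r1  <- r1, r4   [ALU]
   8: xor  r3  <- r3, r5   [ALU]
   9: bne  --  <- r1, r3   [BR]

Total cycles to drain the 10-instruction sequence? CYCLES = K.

CYCLES = 7

t=0 i0:and.ALU ; RAW r1
t=1 i1:mulh.MUL ; no-port MUL/MUL
t=2 i2:mul.MUL ; RAW r3
t=3 i3,i4:bne.BR/sll.ALU ; 2-wide
t=4 i5,i6:xor.ALU/sub.ALU ; 2-wide
t=5 i7,i8:xor.ALU/xor.ALU ; 2-wide
t=6 i9:bne.BR ; tail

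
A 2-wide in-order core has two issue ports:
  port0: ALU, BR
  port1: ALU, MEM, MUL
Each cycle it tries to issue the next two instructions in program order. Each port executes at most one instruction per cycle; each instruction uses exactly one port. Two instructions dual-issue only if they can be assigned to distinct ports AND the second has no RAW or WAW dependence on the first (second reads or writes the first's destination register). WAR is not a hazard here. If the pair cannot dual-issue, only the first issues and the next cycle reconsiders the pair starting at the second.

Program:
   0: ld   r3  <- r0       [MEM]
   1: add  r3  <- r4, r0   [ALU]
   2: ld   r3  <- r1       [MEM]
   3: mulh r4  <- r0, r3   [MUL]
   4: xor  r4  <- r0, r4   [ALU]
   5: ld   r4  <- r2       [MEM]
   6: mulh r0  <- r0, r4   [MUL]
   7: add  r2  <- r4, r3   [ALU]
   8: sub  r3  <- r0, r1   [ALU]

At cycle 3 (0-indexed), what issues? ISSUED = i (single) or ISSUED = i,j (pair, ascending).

ISSUED = 3

[0] i0  ld  -- WAW r3
[1] i1  add  -- WAW r3
[2] i2  ld  -- no-port MEM/MUL
[3] i3  mulh  -- RAW+WAW r4
[4] i4  xor  -- WAW r4
[5] i5  ld  -- no-port MEM/MUL
[6] i6,i7  mulh;add  -- pair
[7] i8  sub  -- tail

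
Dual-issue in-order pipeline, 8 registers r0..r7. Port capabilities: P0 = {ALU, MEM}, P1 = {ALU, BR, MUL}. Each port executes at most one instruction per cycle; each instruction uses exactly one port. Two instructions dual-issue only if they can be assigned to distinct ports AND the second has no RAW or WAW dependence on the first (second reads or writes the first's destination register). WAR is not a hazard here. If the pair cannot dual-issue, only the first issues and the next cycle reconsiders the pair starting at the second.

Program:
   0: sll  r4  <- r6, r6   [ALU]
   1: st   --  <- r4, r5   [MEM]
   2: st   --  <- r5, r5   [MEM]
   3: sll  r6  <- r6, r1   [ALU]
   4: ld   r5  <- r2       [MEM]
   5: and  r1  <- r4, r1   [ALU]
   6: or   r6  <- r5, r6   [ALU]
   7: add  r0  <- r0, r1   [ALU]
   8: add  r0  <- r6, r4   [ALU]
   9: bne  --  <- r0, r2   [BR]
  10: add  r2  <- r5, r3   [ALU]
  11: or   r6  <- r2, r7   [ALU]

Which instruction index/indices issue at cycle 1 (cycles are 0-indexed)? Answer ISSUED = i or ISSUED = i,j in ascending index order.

  cy0 -> i0 (sll.ALU) RAW r4
  cy1 -> i1 (st.MEM) no-port MEM/MEM
  cy2 -> i2&i3 (st.MEM+sll.ALU) 2-wide
  cy3 -> i4&i5 (ld.MEM+and.ALU) 2-wide
  cy4 -> i6&i7 (or.ALU+add.ALU) 2-wide
  cy5 -> i8 (add.ALU) RAW r0
  cy6 -> i9&i10 (bne.BR+add.ALU) 2-wide
  cy7 -> i11 (or.ALU) tail

ISSUED = 1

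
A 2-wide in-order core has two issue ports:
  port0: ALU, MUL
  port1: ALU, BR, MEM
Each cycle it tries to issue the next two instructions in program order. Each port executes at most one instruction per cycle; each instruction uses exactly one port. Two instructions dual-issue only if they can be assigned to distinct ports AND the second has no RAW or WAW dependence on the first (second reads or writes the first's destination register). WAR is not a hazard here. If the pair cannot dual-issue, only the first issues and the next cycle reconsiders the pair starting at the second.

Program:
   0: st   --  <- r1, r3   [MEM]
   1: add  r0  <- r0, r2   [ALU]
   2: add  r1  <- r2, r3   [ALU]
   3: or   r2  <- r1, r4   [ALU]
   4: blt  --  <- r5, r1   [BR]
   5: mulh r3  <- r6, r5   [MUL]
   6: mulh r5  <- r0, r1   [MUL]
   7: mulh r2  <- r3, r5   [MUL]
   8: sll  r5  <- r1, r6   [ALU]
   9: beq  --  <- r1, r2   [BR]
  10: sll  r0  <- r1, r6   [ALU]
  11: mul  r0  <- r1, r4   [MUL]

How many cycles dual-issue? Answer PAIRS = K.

#0 head=0: st+add i0+i1 pair
#1 head=2: add i2 RAW r1
#2 head=3: or+blt i3+i4 pair
#3 head=5: mulh i5 no-port MUL/MUL
#4 head=6: mulh i6 no-port MUL/MUL
#5 head=7: mulh+sll i7+i8 pair
#6 head=9: beq+sll i9+i10 pair
#7 head=11: mul i11 tail

PAIRS = 4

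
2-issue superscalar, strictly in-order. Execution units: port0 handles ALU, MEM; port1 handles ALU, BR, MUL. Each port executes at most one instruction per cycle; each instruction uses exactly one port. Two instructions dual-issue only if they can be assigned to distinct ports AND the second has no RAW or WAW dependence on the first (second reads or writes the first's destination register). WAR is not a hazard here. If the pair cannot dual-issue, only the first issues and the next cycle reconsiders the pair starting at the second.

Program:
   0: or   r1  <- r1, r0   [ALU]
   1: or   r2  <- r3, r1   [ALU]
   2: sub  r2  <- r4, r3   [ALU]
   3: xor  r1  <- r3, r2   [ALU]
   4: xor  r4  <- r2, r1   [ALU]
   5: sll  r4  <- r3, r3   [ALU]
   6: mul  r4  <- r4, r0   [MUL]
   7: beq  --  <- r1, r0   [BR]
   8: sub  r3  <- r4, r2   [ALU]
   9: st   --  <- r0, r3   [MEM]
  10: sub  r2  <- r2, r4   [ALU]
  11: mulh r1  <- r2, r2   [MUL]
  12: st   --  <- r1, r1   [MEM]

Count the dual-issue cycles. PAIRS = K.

#0 head=0: or.ALU i0 RAW r1
#1 head=1: or.ALU i1 WAW r2
#2 head=2: sub.ALU i2 RAW r2
#3 head=3: xor.ALU i3 RAW r1
#4 head=4: xor.ALU i4 WAW r4
#5 head=5: sll.ALU i5 RAW+WAW r4
#6 head=6: mul.MUL i6 no-port MUL/BR
#7 head=7: beq.BR sub.ALU i7+i8 dual
#8 head=9: st.MEM sub.ALU i9+i10 dual
#9 head=11: mulh.MUL i11 RAW r1
#10 head=12: st.MEM i12 tail

PAIRS = 2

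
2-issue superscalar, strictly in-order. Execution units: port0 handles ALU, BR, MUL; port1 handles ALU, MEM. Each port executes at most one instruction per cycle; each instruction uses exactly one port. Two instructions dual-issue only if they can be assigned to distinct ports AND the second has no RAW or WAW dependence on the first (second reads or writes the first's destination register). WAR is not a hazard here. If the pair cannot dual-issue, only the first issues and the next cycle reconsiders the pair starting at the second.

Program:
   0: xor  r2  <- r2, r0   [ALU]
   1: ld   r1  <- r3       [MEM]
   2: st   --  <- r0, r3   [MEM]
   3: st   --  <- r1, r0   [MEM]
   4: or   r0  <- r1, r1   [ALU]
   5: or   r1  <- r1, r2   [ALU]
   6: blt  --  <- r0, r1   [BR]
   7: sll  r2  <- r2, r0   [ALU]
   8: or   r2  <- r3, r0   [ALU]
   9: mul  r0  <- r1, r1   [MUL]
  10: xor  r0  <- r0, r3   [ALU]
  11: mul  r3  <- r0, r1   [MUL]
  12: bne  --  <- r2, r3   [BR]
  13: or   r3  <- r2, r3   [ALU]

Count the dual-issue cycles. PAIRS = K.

PAIRS = 5

0. xor.ALU+ld.MEM @i0/i1  | pair
1. st.MEM @i2  | no-port MEM/MEM
2. st.MEM+or.ALU @i3/i4  | pair
3. or.ALU @i5  | RAW r1
4. blt.BR+sll.ALU @i6/i7  | pair
5. or.ALU+mul.MUL @i8/i9  | pair
6. xor.ALU @i10  | RAW r0
7. mul.MUL @i11  | no-port MUL/BR
8. bne.BR+or.ALU @i12/i13  | pair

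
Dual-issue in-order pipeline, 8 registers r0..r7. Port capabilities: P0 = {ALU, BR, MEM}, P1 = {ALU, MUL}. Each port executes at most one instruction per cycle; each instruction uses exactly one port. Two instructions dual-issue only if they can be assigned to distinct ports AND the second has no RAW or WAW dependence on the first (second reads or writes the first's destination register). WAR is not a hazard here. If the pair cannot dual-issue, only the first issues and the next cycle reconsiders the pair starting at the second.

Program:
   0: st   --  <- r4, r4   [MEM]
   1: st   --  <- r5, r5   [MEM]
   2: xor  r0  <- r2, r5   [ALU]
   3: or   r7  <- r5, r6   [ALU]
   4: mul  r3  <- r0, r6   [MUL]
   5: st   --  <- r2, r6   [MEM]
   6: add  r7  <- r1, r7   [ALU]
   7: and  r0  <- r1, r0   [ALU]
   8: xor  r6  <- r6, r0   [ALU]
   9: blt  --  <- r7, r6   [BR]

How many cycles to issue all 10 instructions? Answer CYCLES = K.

#0 head=0: st i0 no-port MEM/MEM
#1 head=1: st;xor i1/i2 dual
#2 head=3: or;mul i3/i4 dual
#3 head=5: st;add i5/i6 dual
#4 head=7: and i7 RAW r0
#5 head=8: xor i8 RAW r6
#6 head=9: blt i9 tail

CYCLES = 7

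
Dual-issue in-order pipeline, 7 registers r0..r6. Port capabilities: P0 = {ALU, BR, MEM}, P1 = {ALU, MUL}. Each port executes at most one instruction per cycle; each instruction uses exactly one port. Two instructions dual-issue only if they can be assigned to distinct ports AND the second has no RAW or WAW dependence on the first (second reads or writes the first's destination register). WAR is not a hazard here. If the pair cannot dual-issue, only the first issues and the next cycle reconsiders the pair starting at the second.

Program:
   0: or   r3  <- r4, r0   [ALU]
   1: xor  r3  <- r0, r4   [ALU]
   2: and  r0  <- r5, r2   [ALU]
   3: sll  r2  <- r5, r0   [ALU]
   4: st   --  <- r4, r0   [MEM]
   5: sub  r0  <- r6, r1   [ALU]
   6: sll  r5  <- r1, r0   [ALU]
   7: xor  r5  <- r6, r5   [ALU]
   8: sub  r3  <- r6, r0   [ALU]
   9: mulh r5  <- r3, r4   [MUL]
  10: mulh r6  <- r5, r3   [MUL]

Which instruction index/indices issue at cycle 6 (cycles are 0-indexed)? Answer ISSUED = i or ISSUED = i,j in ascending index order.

0. or @i0  | WAW r3
1. xor/and @i1,i2  | dual
2. sll/st @i3,i4  | dual
3. sub @i5  | RAW r0
4. sll @i6  | RAW+WAW r5
5. xor/sub @i7,i8  | dual
6. mulh @i9  | no-port MUL/MUL
7. mulh @i10  | tail

ISSUED = 9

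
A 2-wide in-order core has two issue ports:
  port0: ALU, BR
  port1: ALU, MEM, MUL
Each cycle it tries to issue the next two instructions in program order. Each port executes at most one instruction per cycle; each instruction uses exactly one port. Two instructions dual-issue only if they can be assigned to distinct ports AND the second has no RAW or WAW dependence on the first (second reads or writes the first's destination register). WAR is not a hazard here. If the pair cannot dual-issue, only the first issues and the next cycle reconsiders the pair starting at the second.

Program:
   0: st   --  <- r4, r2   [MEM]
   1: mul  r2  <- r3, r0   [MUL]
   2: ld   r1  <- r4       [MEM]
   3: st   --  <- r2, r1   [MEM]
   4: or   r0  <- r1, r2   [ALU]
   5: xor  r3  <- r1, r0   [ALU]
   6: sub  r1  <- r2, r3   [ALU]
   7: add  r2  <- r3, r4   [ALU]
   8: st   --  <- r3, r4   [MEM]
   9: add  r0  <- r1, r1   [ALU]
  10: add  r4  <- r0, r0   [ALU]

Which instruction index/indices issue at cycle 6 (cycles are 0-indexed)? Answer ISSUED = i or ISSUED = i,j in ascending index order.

ISSUED = 8,9

  cy0 -> i0 (st) no-port MEM/MUL
  cy1 -> i1 (mul) no-port MUL/MEM
  cy2 -> i2 (ld) no-port MEM/MEM
  cy3 -> i3+i4 (st/or) dual
  cy4 -> i5 (xor) RAW r3
  cy5 -> i6+i7 (sub/add) dual
  cy6 -> i8+i9 (st/add) dual
  cy7 -> i10 (add) tail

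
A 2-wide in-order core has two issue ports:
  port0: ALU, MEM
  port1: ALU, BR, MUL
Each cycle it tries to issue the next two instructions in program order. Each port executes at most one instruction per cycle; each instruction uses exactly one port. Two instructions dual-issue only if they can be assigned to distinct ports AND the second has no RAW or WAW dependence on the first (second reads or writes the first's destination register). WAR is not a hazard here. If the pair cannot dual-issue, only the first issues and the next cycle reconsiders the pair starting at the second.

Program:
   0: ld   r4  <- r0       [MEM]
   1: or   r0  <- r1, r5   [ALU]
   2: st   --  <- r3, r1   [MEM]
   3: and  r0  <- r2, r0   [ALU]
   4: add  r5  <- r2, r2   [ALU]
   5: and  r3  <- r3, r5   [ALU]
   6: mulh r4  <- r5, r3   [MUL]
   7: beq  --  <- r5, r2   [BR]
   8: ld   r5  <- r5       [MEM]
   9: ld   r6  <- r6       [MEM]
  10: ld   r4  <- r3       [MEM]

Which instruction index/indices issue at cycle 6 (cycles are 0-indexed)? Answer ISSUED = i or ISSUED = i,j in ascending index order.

ISSUED = 9

#0 head=0: ld/or i0/i1 dual
#1 head=2: st/and i2/i3 dual
#2 head=4: add i4 RAW r5
#3 head=5: and i5 RAW r3
#4 head=6: mulh i6 no-port MUL/BR
#5 head=7: beq/ld i7/i8 dual
#6 head=9: ld i9 no-port MEM/MEM
#7 head=10: ld i10 tail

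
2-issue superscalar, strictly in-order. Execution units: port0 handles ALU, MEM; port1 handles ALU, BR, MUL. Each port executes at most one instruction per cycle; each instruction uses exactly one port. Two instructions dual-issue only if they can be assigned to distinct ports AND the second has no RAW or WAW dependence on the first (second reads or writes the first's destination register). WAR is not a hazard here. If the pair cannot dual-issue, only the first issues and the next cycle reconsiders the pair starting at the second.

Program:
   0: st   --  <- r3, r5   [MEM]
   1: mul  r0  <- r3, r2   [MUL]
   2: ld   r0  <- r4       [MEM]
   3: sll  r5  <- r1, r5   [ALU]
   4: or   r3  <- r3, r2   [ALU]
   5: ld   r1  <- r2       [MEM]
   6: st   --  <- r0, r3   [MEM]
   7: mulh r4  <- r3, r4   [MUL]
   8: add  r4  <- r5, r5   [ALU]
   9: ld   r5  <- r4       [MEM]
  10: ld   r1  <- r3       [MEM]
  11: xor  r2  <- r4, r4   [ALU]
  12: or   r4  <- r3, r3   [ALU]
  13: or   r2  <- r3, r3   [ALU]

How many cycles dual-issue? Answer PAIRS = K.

  cy0 -> i0&i1 (st mul) pair
  cy1 -> i2&i3 (ld sll) pair
  cy2 -> i4&i5 (or ld) pair
  cy3 -> i6&i7 (st mulh) pair
  cy4 -> i8 (add) RAW r4
  cy5 -> i9 (ld) no-port MEM/MEM
  cy6 -> i10&i11 (ld xor) pair
  cy7 -> i12&i13 (or or) pair

PAIRS = 6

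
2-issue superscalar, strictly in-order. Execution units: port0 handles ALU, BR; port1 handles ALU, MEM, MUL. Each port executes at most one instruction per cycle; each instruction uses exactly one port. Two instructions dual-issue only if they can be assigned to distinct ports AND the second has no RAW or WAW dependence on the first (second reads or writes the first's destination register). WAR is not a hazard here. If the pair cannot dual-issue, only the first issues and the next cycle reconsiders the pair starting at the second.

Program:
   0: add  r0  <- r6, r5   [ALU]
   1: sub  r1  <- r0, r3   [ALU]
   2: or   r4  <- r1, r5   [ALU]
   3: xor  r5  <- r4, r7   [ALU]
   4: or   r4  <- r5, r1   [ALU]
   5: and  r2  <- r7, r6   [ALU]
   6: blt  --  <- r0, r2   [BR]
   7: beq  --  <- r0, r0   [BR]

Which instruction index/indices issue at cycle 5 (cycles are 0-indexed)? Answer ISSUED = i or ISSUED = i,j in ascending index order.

ISSUED = 6

  cy0 -> i0 (add) RAW r0
  cy1 -> i1 (sub) RAW r1
  cy2 -> i2 (or) RAW r4
  cy3 -> i3 (xor) RAW r5
  cy4 -> i4&i5 (or/and) 2-wide
  cy5 -> i6 (blt) no-port BR/BR
  cy6 -> i7 (beq) tail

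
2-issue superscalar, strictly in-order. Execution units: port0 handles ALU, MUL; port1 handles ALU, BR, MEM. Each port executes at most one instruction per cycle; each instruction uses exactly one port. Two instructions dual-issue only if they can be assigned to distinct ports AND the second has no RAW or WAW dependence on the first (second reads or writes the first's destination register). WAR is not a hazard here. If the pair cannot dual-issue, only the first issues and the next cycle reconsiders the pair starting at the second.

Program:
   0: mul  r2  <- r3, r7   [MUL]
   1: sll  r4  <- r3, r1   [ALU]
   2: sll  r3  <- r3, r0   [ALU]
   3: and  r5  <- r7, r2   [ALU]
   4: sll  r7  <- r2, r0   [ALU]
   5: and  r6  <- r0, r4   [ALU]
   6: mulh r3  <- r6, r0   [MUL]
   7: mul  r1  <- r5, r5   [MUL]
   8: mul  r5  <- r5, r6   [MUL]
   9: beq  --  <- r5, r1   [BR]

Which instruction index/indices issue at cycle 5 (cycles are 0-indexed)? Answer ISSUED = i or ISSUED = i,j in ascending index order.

c0: i0+i1 mul sll  dual
c1: i2+i3 sll and  dual
c2: i4+i5 sll and  dual
c3: i6 mulh  no-port MUL/MUL
c4: i7 mul  no-port MUL/MUL
c5: i8 mul  RAW r5
c6: i9 beq  tail

ISSUED = 8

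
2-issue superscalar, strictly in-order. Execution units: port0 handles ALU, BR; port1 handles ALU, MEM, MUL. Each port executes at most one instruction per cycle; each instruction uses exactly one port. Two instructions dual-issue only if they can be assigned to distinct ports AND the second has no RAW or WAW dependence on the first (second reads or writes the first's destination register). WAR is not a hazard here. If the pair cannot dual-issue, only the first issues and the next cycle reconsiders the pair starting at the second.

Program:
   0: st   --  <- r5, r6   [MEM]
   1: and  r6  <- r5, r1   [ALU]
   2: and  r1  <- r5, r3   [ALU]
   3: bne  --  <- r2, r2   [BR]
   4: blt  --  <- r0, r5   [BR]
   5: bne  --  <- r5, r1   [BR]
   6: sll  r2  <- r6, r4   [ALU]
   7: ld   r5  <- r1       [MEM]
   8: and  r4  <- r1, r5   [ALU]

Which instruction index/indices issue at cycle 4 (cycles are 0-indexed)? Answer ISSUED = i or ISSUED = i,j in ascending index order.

ISSUED = 7

  cy0 -> i0+i1 (st/and) dual
  cy1 -> i2+i3 (and/bne) dual
  cy2 -> i4 (blt) no-port BR/BR
  cy3 -> i5+i6 (bne/sll) dual
  cy4 -> i7 (ld) RAW r5
  cy5 -> i8 (and) tail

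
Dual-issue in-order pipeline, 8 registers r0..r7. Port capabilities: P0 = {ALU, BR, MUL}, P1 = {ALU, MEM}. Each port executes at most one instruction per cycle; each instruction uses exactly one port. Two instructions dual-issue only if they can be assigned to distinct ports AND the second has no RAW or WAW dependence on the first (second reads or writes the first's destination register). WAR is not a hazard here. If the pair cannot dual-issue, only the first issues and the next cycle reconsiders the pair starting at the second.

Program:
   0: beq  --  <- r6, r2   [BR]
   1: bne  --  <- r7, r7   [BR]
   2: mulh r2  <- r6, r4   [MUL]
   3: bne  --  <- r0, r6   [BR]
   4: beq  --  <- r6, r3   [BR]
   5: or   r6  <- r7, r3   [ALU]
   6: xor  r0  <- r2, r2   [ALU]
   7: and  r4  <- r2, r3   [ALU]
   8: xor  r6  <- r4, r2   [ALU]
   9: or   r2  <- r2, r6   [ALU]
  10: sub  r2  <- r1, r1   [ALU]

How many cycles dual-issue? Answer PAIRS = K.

[0] i0  beq.BR  -- no-port BR/BR
[1] i1  bne.BR  -- no-port BR/MUL
[2] i2  mulh.MUL  -- no-port MUL/BR
[3] i3  bne.BR  -- no-port BR/BR
[4] i4+i5  beq.BR/or.ALU  -- dual
[5] i6+i7  xor.ALU/and.ALU  -- dual
[6] i8  xor.ALU  -- RAW r6
[7] i9  or.ALU  -- WAW r2
[8] i10  sub.ALU  -- tail

PAIRS = 2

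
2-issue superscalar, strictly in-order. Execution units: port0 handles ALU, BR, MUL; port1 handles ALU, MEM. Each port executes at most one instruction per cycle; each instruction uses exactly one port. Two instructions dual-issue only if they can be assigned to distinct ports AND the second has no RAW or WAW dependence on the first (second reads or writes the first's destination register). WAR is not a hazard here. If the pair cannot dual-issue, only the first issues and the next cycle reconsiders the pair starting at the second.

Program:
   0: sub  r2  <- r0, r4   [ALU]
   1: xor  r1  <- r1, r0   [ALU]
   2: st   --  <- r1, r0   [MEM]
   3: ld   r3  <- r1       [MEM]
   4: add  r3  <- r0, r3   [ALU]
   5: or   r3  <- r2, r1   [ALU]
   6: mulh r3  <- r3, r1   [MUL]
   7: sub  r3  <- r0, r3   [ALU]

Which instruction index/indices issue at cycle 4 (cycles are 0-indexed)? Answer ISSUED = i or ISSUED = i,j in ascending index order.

ISSUED = 5

t=0 i0,i1:sub xor ; dual
t=1 i2:st ; no-port MEM/MEM
t=2 i3:ld ; RAW+WAW r3
t=3 i4:add ; WAW r3
t=4 i5:or ; RAW+WAW r3
t=5 i6:mulh ; RAW+WAW r3
t=6 i7:sub ; tail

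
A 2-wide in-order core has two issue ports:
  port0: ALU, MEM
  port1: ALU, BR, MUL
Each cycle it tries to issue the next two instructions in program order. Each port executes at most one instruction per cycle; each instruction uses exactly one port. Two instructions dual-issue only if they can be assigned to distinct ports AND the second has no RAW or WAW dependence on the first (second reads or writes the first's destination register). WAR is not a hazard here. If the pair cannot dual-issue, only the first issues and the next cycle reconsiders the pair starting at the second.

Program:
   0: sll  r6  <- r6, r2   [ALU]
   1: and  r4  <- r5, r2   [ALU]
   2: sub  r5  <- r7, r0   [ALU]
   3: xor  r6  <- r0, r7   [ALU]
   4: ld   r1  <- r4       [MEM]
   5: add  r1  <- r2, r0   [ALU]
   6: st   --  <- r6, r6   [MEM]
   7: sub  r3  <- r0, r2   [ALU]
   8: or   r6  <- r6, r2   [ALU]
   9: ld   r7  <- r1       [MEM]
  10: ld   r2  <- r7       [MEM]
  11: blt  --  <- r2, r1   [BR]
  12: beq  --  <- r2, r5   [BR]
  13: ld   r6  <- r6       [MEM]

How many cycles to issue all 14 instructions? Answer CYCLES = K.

t=0 i0,i1:sll.ALU;and.ALU ; dual
t=1 i2,i3:sub.ALU;xor.ALU ; dual
t=2 i4:ld.MEM ; WAW r1
t=3 i5,i6:add.ALU;st.MEM ; dual
t=4 i7,i8:sub.ALU;or.ALU ; dual
t=5 i9:ld.MEM ; no-port MEM/MEM
t=6 i10:ld.MEM ; RAW r2
t=7 i11:blt.BR ; no-port BR/BR
t=8 i12,i13:beq.BR;ld.MEM ; dual

CYCLES = 9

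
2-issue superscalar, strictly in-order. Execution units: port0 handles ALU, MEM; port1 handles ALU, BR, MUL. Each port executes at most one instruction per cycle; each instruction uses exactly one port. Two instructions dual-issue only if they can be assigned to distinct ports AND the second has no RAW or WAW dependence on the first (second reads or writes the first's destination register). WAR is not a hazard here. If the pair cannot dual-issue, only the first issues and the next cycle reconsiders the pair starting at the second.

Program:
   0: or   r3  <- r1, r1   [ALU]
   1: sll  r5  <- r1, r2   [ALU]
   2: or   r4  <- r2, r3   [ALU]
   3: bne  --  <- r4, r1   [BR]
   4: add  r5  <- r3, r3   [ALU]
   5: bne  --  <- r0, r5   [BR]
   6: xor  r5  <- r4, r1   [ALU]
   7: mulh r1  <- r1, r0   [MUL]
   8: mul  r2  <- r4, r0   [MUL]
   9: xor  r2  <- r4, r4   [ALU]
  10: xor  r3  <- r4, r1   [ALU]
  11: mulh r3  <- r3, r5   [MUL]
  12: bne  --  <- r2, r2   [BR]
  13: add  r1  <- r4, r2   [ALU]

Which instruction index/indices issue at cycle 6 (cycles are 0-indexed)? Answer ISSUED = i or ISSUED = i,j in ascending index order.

ISSUED = 9,10

c0: i0&i1 or.ALU+sll.ALU  2-wide
c1: i2 or.ALU  RAW r4
c2: i3&i4 bne.BR+add.ALU  2-wide
c3: i5&i6 bne.BR+xor.ALU  2-wide
c4: i7 mulh.MUL  no-port MUL/MUL
c5: i8 mul.MUL  WAW r2
c6: i9&i10 xor.ALU+xor.ALU  2-wide
c7: i11 mulh.MUL  no-port MUL/BR
c8: i12&i13 bne.BR+add.ALU  2-wide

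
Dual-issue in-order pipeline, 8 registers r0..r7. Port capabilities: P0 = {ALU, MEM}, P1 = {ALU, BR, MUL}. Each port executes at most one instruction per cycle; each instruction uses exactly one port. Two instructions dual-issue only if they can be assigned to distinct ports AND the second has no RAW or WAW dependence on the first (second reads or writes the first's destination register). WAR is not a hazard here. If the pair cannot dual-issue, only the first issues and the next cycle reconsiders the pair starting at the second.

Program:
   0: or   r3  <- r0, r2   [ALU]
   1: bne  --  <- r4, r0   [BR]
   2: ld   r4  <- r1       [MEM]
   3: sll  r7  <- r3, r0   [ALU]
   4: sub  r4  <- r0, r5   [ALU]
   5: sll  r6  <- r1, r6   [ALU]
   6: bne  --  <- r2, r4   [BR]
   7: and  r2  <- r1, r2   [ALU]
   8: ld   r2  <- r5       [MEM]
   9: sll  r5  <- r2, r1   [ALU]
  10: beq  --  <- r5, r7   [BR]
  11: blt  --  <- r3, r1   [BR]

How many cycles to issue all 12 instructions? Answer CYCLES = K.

CYCLES = 8

t=0 i0/i1:or.ALU+bne.BR ; pair
t=1 i2/i3:ld.MEM+sll.ALU ; pair
t=2 i4/i5:sub.ALU+sll.ALU ; pair
t=3 i6/i7:bne.BR+and.ALU ; pair
t=4 i8:ld.MEM ; RAW r2
t=5 i9:sll.ALU ; RAW r5
t=6 i10:beq.BR ; no-port BR/BR
t=7 i11:blt.BR ; tail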